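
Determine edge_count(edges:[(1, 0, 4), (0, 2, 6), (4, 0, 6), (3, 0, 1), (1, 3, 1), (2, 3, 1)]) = 6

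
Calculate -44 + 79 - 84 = -49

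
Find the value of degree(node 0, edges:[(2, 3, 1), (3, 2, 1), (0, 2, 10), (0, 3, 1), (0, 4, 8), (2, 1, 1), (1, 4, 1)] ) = incident: (0,2), (0,3), (0,4)
= 3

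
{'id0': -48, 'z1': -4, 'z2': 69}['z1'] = -4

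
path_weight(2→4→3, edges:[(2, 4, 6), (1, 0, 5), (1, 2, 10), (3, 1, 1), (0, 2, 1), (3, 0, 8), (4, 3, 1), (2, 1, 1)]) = w(2→4)=6 + w(4→3)=1
= 7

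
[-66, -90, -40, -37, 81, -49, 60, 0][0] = -66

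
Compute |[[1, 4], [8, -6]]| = -38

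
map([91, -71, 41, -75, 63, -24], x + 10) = [101, -61, 51, -65, 73, -14]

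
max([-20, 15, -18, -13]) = 15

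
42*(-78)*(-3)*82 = 805896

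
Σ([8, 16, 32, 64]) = 8 + 16 + 32 + 64
= 120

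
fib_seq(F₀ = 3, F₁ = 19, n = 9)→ F_2 = F_1 + F_0 = 22
F_3 = F_2 + F_1 = 41
F_4 = F_3 + F_2 = 63
...
= [3, 19, 22, 41, 63, 104, 167, 271, 438]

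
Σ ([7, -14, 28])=21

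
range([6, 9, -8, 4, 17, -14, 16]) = 31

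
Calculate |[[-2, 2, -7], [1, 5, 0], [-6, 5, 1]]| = -257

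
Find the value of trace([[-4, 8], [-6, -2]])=-6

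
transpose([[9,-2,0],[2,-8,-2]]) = [[9, 2], [-2, -8], [0, -2]]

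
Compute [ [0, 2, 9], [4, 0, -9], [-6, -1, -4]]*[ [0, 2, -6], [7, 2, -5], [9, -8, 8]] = C[0][0] = (0)*(0) + (2)*(7) + (9)*(9) = 95
C[0][1] = (0)*(2) + (2)*(2) + (9)*(-8) = -68
C[0][2] = (0)*(-6) + (2)*(-5) + (9)*(8) = 62
C[1][0] = (4)*(0) + (0)*(7) + (-9)*(9) = -81
C[1][1] = (4)*(2) + (0)*(2) + (-9)*(-8) = 80
C[1][2] = (4)*(-6) + (0)*(-5) + (-9)*(8) = -96
... (3 more cells)
= [[95, -68, 62], [-81, 80, -96], [-43, 18, 9]]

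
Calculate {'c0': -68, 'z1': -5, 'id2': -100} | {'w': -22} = {'c0': -68, 'z1': -5, 'id2': -100, 'w': -22}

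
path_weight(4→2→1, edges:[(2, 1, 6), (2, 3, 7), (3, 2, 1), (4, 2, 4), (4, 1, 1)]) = 10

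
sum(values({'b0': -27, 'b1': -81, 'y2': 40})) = (-27) + (-81) + 40
= -68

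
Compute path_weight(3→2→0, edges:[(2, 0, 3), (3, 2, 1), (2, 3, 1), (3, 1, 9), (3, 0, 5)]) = w(3→2)=1 + w(2→0)=3
= 4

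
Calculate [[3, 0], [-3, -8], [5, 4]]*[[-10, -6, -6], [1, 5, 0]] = [[-30, -18, -18], [22, -22, 18], [-46, -10, -30]]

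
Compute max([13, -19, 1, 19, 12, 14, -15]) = 19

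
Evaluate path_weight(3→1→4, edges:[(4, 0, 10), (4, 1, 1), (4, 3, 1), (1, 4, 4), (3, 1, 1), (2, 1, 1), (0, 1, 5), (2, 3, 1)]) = 5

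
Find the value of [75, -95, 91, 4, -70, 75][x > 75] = [91]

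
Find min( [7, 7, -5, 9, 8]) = -5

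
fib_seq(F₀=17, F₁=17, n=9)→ F_2 = F_1 + F_0 = 34
F_3 = F_2 + F_1 = 51
F_4 = F_3 + F_2 = 85
...
= [17, 17, 34, 51, 85, 136, 221, 357, 578]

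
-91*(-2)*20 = 3640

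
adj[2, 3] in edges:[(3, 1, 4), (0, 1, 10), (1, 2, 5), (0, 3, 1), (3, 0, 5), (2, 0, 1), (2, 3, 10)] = 10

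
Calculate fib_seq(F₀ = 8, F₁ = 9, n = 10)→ F_2 = F_1 + F_0 = 17
F_3 = F_2 + F_1 = 26
F_4 = F_3 + F_2 = 43
...
= [8, 9, 17, 26, 43, 69, 112, 181, 293, 474]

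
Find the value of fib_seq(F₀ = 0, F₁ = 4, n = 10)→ F_2 = F_1 + F_0 = 4
F_3 = F_2 + F_1 = 8
F_4 = F_3 + F_2 = 12
...
= [0, 4, 4, 8, 12, 20, 32, 52, 84, 136]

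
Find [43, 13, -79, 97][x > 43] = keep x where x > 43: 43✗, 13✗, -79✗, 97✓
= [97]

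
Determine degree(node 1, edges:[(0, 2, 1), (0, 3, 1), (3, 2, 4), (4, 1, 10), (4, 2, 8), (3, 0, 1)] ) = 1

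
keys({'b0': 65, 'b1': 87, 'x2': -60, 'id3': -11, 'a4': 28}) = ['b0', 'b1', 'x2', 'id3', 'a4']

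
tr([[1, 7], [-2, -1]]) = 0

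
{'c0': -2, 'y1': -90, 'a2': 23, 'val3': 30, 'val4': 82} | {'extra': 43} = {'c0': -2, 'y1': -90, 'a2': 23, 'val3': 30, 'val4': 82, 'extra': 43}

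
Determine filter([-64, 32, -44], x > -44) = [32]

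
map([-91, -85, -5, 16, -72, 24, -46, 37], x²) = [8281, 7225, 25, 256, 5184, 576, 2116, 1369]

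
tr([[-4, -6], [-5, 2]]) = diagonal: (-4) + 2
= -2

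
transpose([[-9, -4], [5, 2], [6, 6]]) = [[-9, 5, 6], [-4, 2, 6]]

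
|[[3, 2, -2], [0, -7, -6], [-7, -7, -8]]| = 224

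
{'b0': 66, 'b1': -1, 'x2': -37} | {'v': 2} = {'b0': 66, 'b1': -1, 'x2': -37, 'v': 2}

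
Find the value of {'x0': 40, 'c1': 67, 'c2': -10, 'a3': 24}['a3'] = 24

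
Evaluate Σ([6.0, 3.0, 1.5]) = 10.5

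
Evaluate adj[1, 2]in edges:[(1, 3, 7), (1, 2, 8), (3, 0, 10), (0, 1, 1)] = 8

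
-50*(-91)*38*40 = 6916000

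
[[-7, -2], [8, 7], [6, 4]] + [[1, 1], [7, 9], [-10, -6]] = [[-6, -1], [15, 16], [-4, -2]]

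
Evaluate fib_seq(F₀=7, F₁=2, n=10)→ F_2 = F_1 + F_0 = 9
F_3 = F_2 + F_1 = 11
F_4 = F_3 + F_2 = 20
...
= [7, 2, 9, 11, 20, 31, 51, 82, 133, 215]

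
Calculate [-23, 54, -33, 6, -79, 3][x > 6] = keep x where x > 6: -23✗, 54✓, -33✗, 6✗, -79✗, 3✗
= [54]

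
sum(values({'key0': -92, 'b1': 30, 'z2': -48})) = -110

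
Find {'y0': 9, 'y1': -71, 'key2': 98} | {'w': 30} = {'y0': 9, 'y1': -71, 'key2': 98, 'w': 30}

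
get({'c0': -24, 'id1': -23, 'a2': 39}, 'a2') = 39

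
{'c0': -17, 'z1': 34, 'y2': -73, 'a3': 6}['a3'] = 6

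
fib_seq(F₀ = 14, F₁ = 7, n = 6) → F_2 = F_1 + F_0 = 21
F_3 = F_2 + F_1 = 28
F_4 = F_3 + F_2 = 49
...
= [14, 7, 21, 28, 49, 77]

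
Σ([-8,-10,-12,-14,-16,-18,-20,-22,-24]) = (-8) + (-10) + (-12) + (-14) + (-16) + (-18) + (-20) + (-22) + (-24)
= -144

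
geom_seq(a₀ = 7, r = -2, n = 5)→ [7, -14, 28, -56, 112]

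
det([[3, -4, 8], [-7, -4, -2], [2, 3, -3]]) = 50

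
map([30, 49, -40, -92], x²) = (30)²=900, (49)²=2401, (-40)²=1600, (-92)²=8464
= [900, 2401, 1600, 8464]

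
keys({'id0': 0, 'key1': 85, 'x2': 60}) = ['id0', 'key1', 'x2']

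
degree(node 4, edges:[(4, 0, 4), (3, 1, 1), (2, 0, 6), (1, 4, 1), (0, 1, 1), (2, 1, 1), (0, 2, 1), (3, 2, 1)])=incident: (4,0), (1,4)
= 2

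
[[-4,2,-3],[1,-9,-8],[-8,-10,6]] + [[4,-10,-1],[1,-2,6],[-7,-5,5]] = [[0, -8, -4], [2, -11, -2], [-15, -15, 11]]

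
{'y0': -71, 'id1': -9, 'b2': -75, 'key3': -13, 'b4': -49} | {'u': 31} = {'y0': -71, 'id1': -9, 'b2': -75, 'key3': -13, 'b4': -49, 'u': 31}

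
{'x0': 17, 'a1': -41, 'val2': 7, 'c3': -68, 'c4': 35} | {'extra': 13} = {'x0': 17, 'a1': -41, 'val2': 7, 'c3': -68, 'c4': 35, 'extra': 13}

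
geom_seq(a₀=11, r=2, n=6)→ [11, 22, 44, 88, 176, 352]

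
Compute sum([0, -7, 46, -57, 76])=0 + (-7) + 46 + (-57) + 76
= 58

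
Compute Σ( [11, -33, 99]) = 77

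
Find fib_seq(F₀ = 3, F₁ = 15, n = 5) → [3, 15, 18, 33, 51]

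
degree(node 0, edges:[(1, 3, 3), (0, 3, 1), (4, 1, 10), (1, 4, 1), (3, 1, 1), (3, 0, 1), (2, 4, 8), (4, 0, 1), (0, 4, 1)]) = 4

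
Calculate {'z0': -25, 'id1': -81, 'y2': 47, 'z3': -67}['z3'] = -67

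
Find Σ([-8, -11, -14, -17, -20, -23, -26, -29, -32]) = -180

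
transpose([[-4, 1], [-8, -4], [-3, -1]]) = [[-4, -8, -3], [1, -4, -1]]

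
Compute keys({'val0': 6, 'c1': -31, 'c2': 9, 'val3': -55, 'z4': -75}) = ['val0', 'c1', 'c2', 'val3', 'z4']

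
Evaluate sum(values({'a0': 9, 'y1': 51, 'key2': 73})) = 9 + 51 + 73
= 133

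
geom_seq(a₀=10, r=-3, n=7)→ [10, -30, 90, -270, 810, -2430, 7290]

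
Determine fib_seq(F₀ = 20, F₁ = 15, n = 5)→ [20, 15, 35, 50, 85]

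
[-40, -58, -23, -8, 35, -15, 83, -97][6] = 83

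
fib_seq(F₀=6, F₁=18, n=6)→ [6, 18, 24, 42, 66, 108]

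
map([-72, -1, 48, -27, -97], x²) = [5184, 1, 2304, 729, 9409]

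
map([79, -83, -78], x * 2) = 79*2=158, -83*2=-166, -78*2=-156
= [158, -166, -156]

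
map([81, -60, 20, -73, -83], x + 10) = 81+10=91, -60+10=-50, 20+10=30, -73+10=-63, -83+10=-73
= [91, -50, 30, -63, -73]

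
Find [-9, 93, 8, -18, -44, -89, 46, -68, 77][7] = -68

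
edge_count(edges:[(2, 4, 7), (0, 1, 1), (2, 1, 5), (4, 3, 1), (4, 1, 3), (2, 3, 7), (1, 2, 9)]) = 7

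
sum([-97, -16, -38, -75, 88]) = -138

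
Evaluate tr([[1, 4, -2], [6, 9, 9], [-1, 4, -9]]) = diagonal: 1 + 9 + (-9)
= 1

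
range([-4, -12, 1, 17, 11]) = 29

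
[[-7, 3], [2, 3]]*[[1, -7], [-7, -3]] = [[-28, 40], [-19, -23]]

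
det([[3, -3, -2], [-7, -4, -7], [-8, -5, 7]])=(1)*(3)*det([[-4, -7], [-5, 7]]) + (-1)*(-3)*det([[-7, -7], [-8, 7]]) + (1)*(-2)*det([[-7, -4], [-8, -5]])
= -189 + -315 + -6
= -510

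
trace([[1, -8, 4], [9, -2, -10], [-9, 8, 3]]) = 2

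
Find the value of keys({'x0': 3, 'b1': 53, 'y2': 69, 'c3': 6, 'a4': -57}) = ['x0', 'b1', 'y2', 'c3', 'a4']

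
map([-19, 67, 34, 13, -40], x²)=(-19)²=361, (67)²=4489, (34)²=1156, (13)²=169, (-40)²=1600
= [361, 4489, 1156, 169, 1600]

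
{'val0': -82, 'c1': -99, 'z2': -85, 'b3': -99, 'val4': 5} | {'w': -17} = {'val0': -82, 'c1': -99, 'z2': -85, 'b3': -99, 'val4': 5, 'w': -17}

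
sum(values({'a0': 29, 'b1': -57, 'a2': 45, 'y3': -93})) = -76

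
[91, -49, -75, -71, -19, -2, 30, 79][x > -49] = keep x where x > -49: 91✓, -49✗, -75✗, -71✗, -19✓, -2✓, 30✓, 79✓
= [91, -19, -2, 30, 79]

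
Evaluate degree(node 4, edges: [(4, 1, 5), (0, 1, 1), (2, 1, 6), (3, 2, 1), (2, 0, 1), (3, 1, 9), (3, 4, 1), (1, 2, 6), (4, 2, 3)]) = 3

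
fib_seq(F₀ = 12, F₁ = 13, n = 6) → [12, 13, 25, 38, 63, 101]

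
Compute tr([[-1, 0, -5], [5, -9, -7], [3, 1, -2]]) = diagonal: (-1) + (-9) + (-2)
= -12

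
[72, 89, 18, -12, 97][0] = 72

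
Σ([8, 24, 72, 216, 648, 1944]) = 2912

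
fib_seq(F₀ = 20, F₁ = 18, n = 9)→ F_2 = F_1 + F_0 = 38
F_3 = F_2 + F_1 = 56
F_4 = F_3 + F_2 = 94
...
= [20, 18, 38, 56, 94, 150, 244, 394, 638]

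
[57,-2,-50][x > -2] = [57]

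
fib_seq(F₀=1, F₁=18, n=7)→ [1, 18, 19, 37, 56, 93, 149]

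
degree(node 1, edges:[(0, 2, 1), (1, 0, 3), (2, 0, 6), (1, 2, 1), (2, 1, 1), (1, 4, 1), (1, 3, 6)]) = incident: (1,0), (1,2), (2,1), (1,4), (1,3)
= 5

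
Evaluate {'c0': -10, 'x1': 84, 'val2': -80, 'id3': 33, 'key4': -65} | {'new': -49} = {'c0': -10, 'x1': 84, 'val2': -80, 'id3': 33, 'key4': -65, 'new': -49}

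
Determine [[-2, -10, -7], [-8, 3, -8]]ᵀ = [[-2, -8], [-10, 3], [-7, -8]]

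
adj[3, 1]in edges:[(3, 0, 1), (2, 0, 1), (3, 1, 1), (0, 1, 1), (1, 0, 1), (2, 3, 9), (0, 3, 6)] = 1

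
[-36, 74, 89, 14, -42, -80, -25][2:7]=[89, 14, -42, -80, -25]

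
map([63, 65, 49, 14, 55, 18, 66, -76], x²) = [3969, 4225, 2401, 196, 3025, 324, 4356, 5776]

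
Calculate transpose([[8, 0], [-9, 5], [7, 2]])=[[8, -9, 7], [0, 5, 2]]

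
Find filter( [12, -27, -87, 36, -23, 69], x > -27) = [12, 36, -23, 69]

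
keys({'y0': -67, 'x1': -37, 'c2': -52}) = ['y0', 'x1', 'c2']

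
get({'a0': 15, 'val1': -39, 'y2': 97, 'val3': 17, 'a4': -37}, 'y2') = 97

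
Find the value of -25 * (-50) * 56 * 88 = 6160000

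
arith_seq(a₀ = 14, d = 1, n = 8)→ [14, 15, 16, 17, 18, 19, 20, 21]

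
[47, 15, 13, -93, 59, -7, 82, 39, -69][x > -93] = keep x where x > -93: 47✓, 15✓, 13✓, -93✗, 59✓, -7✓, 82✓, 39✓, -69✓
= [47, 15, 13, 59, -7, 82, 39, -69]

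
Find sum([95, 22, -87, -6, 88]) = 112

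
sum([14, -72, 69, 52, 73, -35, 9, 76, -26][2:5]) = 194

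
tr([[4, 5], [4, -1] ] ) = 3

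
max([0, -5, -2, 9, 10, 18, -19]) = 18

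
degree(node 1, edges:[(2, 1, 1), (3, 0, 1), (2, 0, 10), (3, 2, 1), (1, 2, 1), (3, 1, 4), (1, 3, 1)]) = incident: (2,1), (1,2), (3,1), (1,3)
= 4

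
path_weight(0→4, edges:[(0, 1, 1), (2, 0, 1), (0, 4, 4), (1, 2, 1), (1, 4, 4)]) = w(0→4)=4
= 4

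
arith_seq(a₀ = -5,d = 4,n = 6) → [-5, -1, 3, 7, 11, 15]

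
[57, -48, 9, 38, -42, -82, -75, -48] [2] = 9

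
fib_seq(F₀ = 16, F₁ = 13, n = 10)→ [16, 13, 29, 42, 71, 113, 184, 297, 481, 778]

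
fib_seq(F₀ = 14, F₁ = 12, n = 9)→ F_2 = F_1 + F_0 = 26
F_3 = F_2 + F_1 = 38
F_4 = F_3 + F_2 = 64
...
= [14, 12, 26, 38, 64, 102, 166, 268, 434]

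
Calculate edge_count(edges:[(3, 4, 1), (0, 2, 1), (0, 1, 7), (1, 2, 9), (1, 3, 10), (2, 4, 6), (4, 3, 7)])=7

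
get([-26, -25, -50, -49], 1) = -25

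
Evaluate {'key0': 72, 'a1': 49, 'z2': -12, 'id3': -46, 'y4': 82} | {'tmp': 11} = {'key0': 72, 'a1': 49, 'z2': -12, 'id3': -46, 'y4': 82, 'tmp': 11}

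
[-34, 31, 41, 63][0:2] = [-34, 31]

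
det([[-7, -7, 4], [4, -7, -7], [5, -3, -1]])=(1)*(-7)*det([[-7, -7], [-3, -1]]) + (-1)*(-7)*det([[4, -7], [5, -1]]) + (1)*(4)*det([[4, -7], [5, -3]])
= 98 + 217 + 92
= 407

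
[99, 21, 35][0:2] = [99, 21]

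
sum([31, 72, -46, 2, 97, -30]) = 31 + 72 + (-46) + 2 + 97 + (-30)
= 126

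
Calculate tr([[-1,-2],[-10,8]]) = diagonal: (-1) + 8
= 7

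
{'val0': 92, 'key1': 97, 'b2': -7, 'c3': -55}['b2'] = -7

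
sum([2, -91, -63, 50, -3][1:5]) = -107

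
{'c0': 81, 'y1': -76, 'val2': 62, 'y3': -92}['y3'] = -92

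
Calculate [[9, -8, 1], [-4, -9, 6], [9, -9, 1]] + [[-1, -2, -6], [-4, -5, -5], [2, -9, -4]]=[[8, -10, -5], [-8, -14, 1], [11, -18, -3]]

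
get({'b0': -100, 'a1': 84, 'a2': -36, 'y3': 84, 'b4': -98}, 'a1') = 84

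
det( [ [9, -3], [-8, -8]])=-96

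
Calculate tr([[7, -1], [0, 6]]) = 13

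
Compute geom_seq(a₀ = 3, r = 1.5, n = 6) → [3.0, 4.5, 6.75, 10.125, 15.1875, 22.78125]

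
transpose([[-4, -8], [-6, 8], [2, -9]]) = [[-4, -6, 2], [-8, 8, -9]]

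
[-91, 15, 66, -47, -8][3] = -47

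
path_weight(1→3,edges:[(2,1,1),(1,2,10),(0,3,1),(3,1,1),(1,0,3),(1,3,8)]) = w(1→3)=8
= 8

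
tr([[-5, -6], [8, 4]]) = diagonal: (-5) + 4
= -1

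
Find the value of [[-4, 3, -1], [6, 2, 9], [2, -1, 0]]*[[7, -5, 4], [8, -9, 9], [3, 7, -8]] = [[-7, -14, 19], [85, 15, -30], [6, -1, -1]]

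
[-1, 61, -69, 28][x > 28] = [61]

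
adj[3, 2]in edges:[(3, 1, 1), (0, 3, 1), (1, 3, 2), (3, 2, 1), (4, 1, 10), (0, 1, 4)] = 1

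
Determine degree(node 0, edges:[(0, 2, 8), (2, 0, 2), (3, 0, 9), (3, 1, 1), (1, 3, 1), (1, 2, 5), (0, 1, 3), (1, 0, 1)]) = 5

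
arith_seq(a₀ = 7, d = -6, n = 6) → a_0 = 7 + 0*-6 = 7
a_1 = 7 + 1*-6 = 1
a_2 = 7 + 2*-6 = -5
...
= [7, 1, -5, -11, -17, -23]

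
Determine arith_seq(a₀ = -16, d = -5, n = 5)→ a_0 = -16 + 0*-5 = -16
a_1 = -16 + 1*-5 = -21
a_2 = -16 + 2*-5 = -26
...
= [-16, -21, -26, -31, -36]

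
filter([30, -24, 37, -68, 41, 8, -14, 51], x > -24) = [30, 37, 41, 8, -14, 51]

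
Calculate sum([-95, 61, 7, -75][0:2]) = -34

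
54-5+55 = 104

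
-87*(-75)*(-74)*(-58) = 28005300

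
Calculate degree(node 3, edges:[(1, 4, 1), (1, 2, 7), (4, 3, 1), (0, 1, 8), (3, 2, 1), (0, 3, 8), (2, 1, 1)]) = 3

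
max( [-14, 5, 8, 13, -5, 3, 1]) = 13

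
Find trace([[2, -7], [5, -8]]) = -6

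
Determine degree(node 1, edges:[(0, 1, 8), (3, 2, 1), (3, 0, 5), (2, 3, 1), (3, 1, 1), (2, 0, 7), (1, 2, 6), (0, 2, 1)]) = incident: (0,1), (3,1), (1,2)
= 3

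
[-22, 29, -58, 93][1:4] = [29, -58, 93]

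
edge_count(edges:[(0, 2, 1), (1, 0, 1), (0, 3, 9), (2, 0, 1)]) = 4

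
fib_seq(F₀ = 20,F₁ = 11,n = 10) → F_2 = F_1 + F_0 = 31
F_3 = F_2 + F_1 = 42
F_4 = F_3 + F_2 = 73
...
= [20, 11, 31, 42, 73, 115, 188, 303, 491, 794]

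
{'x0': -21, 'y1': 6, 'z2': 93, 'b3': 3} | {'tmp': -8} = {'x0': -21, 'y1': 6, 'z2': 93, 'b3': 3, 'tmp': -8}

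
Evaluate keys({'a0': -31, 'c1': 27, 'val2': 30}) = ['a0', 'c1', 'val2']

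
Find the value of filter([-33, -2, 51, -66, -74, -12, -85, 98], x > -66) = [-33, -2, 51, -12, 98]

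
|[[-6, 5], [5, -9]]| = (-6)*(-9) - (5)*(5)
= 29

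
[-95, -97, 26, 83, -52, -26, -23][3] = 83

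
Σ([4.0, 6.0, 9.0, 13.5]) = 4.0 + 6.0 + 9.0 + 13.5
= 32.5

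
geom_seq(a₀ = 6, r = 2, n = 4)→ [6, 12, 24, 48]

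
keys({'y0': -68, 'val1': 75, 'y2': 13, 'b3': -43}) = ['y0', 'val1', 'y2', 'b3']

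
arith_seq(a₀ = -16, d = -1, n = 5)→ a_0 = -16 + 0*-1 = -16
a_1 = -16 + 1*-1 = -17
a_2 = -16 + 2*-1 = -18
...
= [-16, -17, -18, -19, -20]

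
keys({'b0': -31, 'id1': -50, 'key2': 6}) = ['b0', 'id1', 'key2']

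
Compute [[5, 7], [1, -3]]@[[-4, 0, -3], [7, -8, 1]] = [[29, -56, -8], [-25, 24, -6]]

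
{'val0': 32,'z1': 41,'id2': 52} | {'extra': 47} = {'val0': 32, 'z1': 41, 'id2': 52, 'extra': 47}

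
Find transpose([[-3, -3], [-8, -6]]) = [[-3, -8], [-3, -6]]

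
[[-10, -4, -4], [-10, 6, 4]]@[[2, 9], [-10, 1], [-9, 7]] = C[0][0] = (-10)*(2) + (-4)*(-10) + (-4)*(-9) = 56
C[0][1] = (-10)*(9) + (-4)*(1) + (-4)*(7) = -122
C[1][0] = (-10)*(2) + (6)*(-10) + (4)*(-9) = -116
C[1][1] = (-10)*(9) + (6)*(1) + (4)*(7) = -56
= [[56, -122], [-116, -56]]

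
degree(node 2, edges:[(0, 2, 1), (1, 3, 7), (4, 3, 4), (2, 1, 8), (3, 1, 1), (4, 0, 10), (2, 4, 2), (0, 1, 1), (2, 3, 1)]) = incident: (0,2), (2,1), (2,4), (2,3)
= 4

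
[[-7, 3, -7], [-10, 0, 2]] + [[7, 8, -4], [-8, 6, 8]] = [[0, 11, -11], [-18, 6, 10]]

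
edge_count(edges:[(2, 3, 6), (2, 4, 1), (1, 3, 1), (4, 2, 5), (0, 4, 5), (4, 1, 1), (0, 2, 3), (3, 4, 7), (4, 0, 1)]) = 9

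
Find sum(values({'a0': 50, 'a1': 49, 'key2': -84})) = 15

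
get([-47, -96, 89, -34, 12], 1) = -96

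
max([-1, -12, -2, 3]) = 3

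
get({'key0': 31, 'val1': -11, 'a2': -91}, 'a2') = -91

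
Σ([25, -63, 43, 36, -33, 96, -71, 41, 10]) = 25 + (-63) + 43 + 36 + (-33) + 96 + (-71) + 41 + 10
= 84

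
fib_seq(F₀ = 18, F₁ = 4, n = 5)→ F_2 = F_1 + F_0 = 22
F_3 = F_2 + F_1 = 26
F_4 = F_3 + F_2 = 48
= [18, 4, 22, 26, 48]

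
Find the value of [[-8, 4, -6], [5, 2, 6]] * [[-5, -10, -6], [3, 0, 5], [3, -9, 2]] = C[0][0] = (-8)*(-5) + (4)*(3) + (-6)*(3) = 34
C[0][1] = (-8)*(-10) + (4)*(0) + (-6)*(-9) = 134
C[0][2] = (-8)*(-6) + (4)*(5) + (-6)*(2) = 56
C[1][0] = (5)*(-5) + (2)*(3) + (6)*(3) = -1
C[1][1] = (5)*(-10) + (2)*(0) + (6)*(-9) = -104
C[1][2] = (5)*(-6) + (2)*(5) + (6)*(2) = -8
= [[34, 134, 56], [-1, -104, -8]]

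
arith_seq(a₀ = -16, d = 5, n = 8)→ [-16, -11, -6, -1, 4, 9, 14, 19]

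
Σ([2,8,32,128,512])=2 + 8 + 32 + 128 + 512
= 682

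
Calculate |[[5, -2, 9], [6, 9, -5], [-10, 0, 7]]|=(1)*(5)*det([[9, -5], [0, 7]]) + (-1)*(-2)*det([[6, -5], [-10, 7]]) + (1)*(9)*det([[6, 9], [-10, 0]])
= 315 + -16 + 810
= 1109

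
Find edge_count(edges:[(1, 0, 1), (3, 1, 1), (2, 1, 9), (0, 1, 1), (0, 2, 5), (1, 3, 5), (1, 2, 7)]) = 7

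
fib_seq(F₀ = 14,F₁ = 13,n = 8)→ F_2 = F_1 + F_0 = 27
F_3 = F_2 + F_1 = 40
F_4 = F_3 + F_2 = 67
...
= [14, 13, 27, 40, 67, 107, 174, 281]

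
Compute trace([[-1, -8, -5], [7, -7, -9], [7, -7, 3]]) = diagonal: (-1) + (-7) + 3
= -5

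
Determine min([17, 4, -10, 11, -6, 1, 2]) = -10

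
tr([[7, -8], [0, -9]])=diagonal: 7 + (-9)
= -2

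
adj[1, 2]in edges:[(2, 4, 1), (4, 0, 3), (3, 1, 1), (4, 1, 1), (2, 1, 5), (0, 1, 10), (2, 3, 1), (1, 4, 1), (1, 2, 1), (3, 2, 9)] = 1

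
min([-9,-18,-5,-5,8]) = -18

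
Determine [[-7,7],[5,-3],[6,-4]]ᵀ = [[-7, 5, 6], [7, -3, -4]]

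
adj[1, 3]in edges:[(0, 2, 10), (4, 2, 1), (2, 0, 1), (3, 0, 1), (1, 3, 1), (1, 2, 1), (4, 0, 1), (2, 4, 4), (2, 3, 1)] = 1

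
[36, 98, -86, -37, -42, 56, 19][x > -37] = [36, 98, 56, 19]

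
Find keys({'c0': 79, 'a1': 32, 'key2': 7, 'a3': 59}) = ['c0', 'a1', 'key2', 'a3']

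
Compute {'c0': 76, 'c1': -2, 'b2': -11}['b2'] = -11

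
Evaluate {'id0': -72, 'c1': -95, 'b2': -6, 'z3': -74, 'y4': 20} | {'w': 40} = {'id0': -72, 'c1': -95, 'b2': -6, 'z3': -74, 'y4': 20, 'w': 40}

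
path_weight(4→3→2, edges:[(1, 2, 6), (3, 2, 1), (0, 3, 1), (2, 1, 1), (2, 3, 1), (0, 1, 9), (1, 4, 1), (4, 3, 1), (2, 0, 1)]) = w(4→3)=1 + w(3→2)=1
= 2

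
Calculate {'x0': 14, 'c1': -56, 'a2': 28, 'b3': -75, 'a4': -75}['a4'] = -75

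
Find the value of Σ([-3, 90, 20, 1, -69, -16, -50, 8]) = -19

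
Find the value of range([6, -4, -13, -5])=19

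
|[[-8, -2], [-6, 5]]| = (-8)*(5) - (-2)*(-6)
= -52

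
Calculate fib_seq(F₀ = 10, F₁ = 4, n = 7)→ [10, 4, 14, 18, 32, 50, 82]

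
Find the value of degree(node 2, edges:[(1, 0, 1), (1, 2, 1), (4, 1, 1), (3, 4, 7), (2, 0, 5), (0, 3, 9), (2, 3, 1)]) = 3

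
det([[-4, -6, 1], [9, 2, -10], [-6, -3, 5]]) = (1)*(-4)*det([[2, -10], [-3, 5]]) + (-1)*(-6)*det([[9, -10], [-6, 5]]) + (1)*(1)*det([[9, 2], [-6, -3]])
= 80 + -90 + -15
= -25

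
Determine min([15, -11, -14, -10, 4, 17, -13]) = -14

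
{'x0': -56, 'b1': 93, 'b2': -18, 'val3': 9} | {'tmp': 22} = {'x0': -56, 'b1': 93, 'b2': -18, 'val3': 9, 'tmp': 22}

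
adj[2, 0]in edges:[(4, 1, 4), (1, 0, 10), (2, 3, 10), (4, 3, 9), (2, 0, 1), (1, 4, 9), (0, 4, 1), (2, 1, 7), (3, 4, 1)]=1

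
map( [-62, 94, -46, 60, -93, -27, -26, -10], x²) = (-62)²=3844, (94)²=8836, (-46)²=2116, (60)²=3600, (-93)²=8649, (-27)²=729, (-26)²=676, (-10)²=100
= [3844, 8836, 2116, 3600, 8649, 729, 676, 100]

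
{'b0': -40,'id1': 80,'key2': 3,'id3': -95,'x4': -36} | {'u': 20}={'b0': -40, 'id1': 80, 'key2': 3, 'id3': -95, 'x4': -36, 'u': 20}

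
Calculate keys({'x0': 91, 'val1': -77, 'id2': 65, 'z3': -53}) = ['x0', 'val1', 'id2', 'z3']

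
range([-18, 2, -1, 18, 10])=36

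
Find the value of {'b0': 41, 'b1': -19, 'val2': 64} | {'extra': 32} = {'b0': 41, 'b1': -19, 'val2': 64, 'extra': 32}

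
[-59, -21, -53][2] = -53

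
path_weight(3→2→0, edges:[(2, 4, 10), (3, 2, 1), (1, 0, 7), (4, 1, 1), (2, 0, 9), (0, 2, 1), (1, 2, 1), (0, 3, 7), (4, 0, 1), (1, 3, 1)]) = 10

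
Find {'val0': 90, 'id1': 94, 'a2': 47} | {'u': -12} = {'val0': 90, 'id1': 94, 'a2': 47, 'u': -12}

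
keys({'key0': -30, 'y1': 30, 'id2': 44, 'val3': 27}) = ['key0', 'y1', 'id2', 'val3']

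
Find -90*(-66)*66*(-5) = -1960200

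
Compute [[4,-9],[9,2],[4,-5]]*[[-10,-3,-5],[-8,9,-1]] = [[32, -93, -11], [-106, -9, -47], [0, -57, -15]]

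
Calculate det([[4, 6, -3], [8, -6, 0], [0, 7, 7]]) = -672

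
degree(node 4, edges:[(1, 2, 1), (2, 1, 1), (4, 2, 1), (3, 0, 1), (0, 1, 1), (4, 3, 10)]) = 2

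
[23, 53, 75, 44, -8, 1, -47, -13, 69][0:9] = [23, 53, 75, 44, -8, 1, -47, -13, 69]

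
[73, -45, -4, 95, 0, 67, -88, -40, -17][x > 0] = keep x where x > 0: 73✓, -45✗, -4✗, 95✓, 0✗, 67✓, -88✗, -40✗, -17✗
= [73, 95, 67]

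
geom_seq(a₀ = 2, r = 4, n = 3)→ [2, 8, 32]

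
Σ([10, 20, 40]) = 10 + 20 + 40
= 70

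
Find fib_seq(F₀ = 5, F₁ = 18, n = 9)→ [5, 18, 23, 41, 64, 105, 169, 274, 443]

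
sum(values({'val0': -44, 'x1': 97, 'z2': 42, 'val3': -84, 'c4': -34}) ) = (-44) + 97 + 42 + (-84) + (-34)
= -23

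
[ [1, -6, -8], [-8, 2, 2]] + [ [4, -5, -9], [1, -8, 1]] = [[5, -11, -17], [-7, -6, 3]]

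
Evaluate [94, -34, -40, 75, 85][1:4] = [-34, -40, 75]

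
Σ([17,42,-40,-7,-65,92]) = 17 + 42 + (-40) + (-7) + (-65) + 92
= 39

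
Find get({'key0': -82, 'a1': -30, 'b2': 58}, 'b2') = 58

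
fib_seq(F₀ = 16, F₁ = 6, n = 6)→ F_2 = F_1 + F_0 = 22
F_3 = F_2 + F_1 = 28
F_4 = F_3 + F_2 = 50
...
= [16, 6, 22, 28, 50, 78]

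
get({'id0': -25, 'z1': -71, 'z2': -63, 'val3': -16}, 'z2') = -63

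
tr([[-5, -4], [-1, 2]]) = -3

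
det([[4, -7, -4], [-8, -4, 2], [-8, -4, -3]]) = (1)*(4)*det([[-4, 2], [-4, -3]]) + (-1)*(-7)*det([[-8, 2], [-8, -3]]) + (1)*(-4)*det([[-8, -4], [-8, -4]])
= 80 + 280 + 0
= 360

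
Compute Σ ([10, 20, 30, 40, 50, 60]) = 210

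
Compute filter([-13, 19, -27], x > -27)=keep x where x > -27: -13✓, 19✓, -27✗
= [-13, 19]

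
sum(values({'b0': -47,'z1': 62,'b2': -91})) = -76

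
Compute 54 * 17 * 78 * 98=7017192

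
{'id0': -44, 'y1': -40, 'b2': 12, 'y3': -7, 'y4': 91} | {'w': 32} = {'id0': -44, 'y1': -40, 'b2': 12, 'y3': -7, 'y4': 91, 'w': 32}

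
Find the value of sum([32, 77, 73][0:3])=slice → [32, 77, 73]
32 + 77 + 73
= 182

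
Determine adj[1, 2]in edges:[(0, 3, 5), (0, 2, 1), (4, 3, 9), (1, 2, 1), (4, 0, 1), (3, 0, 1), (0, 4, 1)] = 1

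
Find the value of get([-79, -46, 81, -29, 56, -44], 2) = 81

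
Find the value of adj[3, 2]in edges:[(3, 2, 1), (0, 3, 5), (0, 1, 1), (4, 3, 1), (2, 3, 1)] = 1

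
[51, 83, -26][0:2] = [51, 83]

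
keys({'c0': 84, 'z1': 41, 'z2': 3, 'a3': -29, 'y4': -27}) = ['c0', 'z1', 'z2', 'a3', 'y4']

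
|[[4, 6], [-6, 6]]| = (4)*(6) - (6)*(-6)
= 60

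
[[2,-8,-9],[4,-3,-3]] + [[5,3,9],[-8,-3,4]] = [[7, -5, 0], [-4, -6, 1]]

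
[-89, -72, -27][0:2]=[-89, -72]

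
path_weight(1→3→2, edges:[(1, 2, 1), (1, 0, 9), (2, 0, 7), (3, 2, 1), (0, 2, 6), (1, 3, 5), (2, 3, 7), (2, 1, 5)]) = w(1→3)=5 + w(3→2)=1
= 6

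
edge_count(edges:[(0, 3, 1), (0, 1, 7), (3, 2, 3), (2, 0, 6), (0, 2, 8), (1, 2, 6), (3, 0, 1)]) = 7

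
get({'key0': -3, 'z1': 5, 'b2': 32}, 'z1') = 5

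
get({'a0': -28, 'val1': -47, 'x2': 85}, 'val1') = -47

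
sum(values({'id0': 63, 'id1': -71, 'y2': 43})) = 35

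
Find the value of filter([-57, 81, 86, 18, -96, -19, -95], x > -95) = keep x where x > -95: -57✓, 81✓, 86✓, 18✓, -96✗, -19✓, -95✗
= [-57, 81, 86, 18, -19]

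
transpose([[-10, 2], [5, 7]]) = [[-10, 5], [2, 7]]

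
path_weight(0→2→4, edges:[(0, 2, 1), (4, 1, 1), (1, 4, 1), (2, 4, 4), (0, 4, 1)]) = w(0→2)=1 + w(2→4)=4
= 5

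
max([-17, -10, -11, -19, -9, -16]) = -9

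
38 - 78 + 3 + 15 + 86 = 64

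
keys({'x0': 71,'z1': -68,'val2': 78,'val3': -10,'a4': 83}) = ['x0', 'z1', 'val2', 'val3', 'a4']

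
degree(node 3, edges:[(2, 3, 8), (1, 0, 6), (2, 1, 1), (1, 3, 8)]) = incident: (2,3), (1,3)
= 2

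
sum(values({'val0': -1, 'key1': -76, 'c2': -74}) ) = (-1) + (-76) + (-74)
= -151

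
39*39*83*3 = 378729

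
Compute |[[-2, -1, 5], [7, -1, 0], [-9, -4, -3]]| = -212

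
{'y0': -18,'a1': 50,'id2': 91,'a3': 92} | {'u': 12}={'y0': -18, 'a1': 50, 'id2': 91, 'a3': 92, 'u': 12}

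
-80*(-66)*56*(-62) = -18332160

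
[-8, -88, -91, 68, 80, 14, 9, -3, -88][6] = 9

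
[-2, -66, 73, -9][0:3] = [-2, -66, 73]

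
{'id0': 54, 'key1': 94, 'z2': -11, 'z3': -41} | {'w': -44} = {'id0': 54, 'key1': 94, 'z2': -11, 'z3': -41, 'w': -44}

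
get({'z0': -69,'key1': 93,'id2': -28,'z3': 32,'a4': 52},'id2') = -28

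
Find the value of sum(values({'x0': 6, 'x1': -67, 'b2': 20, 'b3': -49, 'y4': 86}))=6 + (-67) + 20 + (-49) + 86
= -4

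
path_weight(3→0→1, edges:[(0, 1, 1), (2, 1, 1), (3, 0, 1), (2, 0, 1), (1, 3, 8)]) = 2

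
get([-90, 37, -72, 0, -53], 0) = -90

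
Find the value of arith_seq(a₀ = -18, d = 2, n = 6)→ a_0 = -18 + 0*2 = -18
a_1 = -18 + 1*2 = -16
a_2 = -18 + 2*2 = -14
...
= [-18, -16, -14, -12, -10, -8]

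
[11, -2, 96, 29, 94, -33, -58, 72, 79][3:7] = [29, 94, -33, -58]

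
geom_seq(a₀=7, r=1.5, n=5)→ [7.0, 10.5, 15.75, 23.625, 35.4375]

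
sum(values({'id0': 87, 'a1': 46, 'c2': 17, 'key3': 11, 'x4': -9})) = 87 + 46 + 17 + 11 + (-9)
= 152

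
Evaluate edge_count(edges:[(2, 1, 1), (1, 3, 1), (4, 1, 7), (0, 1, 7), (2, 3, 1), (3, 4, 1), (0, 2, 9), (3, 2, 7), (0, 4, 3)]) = 9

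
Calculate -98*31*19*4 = -230888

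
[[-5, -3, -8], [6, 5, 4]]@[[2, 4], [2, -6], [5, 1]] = C[0][0] = (-5)*(2) + (-3)*(2) + (-8)*(5) = -56
C[0][1] = (-5)*(4) + (-3)*(-6) + (-8)*(1) = -10
C[1][0] = (6)*(2) + (5)*(2) + (4)*(5) = 42
C[1][1] = (6)*(4) + (5)*(-6) + (4)*(1) = -2
= [[-56, -10], [42, -2]]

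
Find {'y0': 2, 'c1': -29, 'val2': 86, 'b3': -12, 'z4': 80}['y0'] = 2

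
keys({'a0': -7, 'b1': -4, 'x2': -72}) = ['a0', 'b1', 'x2']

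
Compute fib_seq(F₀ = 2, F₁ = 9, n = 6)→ [2, 9, 11, 20, 31, 51]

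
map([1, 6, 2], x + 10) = [11, 16, 12]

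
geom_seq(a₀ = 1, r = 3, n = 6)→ a_0 = 1*3^0 = 1
a_1 = 1*3^1 = 3
a_2 = 1*3^2 = 9
...
= [1, 3, 9, 27, 81, 243]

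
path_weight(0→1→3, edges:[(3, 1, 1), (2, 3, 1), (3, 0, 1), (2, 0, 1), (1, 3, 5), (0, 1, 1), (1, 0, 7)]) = 6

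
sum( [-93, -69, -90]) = -252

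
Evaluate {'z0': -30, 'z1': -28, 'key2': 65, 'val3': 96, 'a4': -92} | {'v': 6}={'z0': -30, 'z1': -28, 'key2': 65, 'val3': 96, 'a4': -92, 'v': 6}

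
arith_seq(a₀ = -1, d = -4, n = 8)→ a_0 = -1 + 0*-4 = -1
a_1 = -1 + 1*-4 = -5
a_2 = -1 + 2*-4 = -9
...
= [-1, -5, -9, -13, -17, -21, -25, -29]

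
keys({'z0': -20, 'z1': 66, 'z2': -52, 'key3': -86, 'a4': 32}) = ['z0', 'z1', 'z2', 'key3', 'a4']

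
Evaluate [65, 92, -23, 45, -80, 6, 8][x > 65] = keep x where x > 65: 65✗, 92✓, -23✗, 45✗, -80✗, 6✗, 8✗
= [92]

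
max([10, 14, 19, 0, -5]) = 19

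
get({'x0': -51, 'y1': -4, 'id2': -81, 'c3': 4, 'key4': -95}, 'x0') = -51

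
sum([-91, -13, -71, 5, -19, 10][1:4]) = -79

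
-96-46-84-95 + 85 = -236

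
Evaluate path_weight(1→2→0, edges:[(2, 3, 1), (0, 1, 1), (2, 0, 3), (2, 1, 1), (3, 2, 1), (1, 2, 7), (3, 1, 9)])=10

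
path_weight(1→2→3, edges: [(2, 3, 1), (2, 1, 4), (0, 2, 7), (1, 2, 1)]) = 2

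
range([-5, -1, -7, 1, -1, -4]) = 8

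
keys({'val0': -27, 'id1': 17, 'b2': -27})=['val0', 'id1', 'b2']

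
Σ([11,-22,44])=11 + -22 + 44
= 33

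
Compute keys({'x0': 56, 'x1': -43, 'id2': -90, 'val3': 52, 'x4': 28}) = ['x0', 'x1', 'id2', 'val3', 'x4']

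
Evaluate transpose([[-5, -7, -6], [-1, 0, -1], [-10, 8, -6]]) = [[-5, -1, -10], [-7, 0, 8], [-6, -1, -6]]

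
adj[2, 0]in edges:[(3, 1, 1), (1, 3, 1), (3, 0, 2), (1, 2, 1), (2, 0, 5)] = 5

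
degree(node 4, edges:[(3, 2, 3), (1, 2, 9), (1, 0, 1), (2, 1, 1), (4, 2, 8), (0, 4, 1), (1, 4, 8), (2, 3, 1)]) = 3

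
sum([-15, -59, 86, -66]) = (-15) + (-59) + 86 + (-66)
= -54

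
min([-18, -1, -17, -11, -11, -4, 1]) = -18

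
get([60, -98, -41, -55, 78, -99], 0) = 60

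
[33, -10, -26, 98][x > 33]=keep x where x > 33: 33✗, -10✗, -26✗, 98✓
= [98]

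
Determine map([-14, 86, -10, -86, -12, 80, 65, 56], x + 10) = [-4, 96, 0, -76, -2, 90, 75, 66]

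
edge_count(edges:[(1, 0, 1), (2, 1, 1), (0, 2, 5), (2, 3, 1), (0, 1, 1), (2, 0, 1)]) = 6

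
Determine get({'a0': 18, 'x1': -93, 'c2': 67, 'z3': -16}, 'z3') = -16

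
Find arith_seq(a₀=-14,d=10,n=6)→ [-14, -4, 6, 16, 26, 36]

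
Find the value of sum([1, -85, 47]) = -37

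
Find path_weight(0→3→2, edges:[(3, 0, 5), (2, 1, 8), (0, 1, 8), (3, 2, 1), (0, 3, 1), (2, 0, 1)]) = 2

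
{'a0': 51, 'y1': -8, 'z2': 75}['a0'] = 51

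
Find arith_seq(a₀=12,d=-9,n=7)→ a_0 = 12 + 0*-9 = 12
a_1 = 12 + 1*-9 = 3
a_2 = 12 + 2*-9 = -6
...
= [12, 3, -6, -15, -24, -33, -42]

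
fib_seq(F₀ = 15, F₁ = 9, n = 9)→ F_2 = F_1 + F_0 = 24
F_3 = F_2 + F_1 = 33
F_4 = F_3 + F_2 = 57
...
= [15, 9, 24, 33, 57, 90, 147, 237, 384]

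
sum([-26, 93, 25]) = (-26) + 93 + 25
= 92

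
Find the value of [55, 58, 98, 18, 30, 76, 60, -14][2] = 98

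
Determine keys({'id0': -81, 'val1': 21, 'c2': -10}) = ['id0', 'val1', 'c2']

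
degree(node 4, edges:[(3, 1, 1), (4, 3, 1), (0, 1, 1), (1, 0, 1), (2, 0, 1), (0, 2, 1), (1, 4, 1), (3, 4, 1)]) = incident: (4,3), (1,4), (3,4)
= 3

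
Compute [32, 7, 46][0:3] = [32, 7, 46]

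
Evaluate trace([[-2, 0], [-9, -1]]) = diagonal: (-2) + (-1)
= -3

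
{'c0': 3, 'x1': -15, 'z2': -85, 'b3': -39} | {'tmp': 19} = {'c0': 3, 'x1': -15, 'z2': -85, 'b3': -39, 'tmp': 19}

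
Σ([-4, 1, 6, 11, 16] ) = (-4) + 1 + 6 + 11 + 16
= 30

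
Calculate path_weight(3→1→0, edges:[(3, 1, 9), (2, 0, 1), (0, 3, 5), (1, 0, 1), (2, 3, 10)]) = 10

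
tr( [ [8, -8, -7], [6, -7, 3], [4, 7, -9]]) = -8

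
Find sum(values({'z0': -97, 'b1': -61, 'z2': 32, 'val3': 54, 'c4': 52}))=-20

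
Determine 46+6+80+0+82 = 214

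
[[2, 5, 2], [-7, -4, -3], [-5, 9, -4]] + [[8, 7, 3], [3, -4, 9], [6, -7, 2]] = [[10, 12, 5], [-4, -8, 6], [1, 2, -2]]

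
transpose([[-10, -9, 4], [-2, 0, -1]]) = [[-10, -2], [-9, 0], [4, -1]]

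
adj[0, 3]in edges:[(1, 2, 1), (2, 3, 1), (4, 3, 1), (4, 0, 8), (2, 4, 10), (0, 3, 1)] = 1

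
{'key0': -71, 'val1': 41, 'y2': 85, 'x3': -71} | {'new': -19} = {'key0': -71, 'val1': 41, 'y2': 85, 'x3': -71, 'new': -19}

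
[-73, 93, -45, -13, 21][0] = -73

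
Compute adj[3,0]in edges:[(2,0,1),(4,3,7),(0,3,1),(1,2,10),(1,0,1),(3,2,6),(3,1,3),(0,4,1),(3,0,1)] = 1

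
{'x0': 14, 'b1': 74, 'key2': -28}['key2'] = -28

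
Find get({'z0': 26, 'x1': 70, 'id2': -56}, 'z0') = 26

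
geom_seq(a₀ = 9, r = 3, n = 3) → a_0 = 9*3^0 = 9
a_1 = 9*3^1 = 27
a_2 = 9*3^2 = 81
= [9, 27, 81]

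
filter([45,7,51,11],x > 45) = keep x where x > 45: 45✗, 7✗, 51✓, 11✗
= [51]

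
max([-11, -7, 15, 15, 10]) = 15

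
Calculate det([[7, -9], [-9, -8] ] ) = (7)*(-8) - (-9)*(-9)
= -137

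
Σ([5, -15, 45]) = 5 + -15 + 45
= 35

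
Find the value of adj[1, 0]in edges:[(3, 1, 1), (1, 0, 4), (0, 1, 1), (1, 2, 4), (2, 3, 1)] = 4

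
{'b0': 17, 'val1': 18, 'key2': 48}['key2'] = 48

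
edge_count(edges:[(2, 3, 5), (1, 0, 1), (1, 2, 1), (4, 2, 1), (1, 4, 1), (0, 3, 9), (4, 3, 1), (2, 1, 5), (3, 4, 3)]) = 9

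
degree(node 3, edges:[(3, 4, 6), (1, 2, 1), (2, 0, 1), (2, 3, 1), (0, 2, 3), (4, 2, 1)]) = incident: (3,4), (2,3)
= 2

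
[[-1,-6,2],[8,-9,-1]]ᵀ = [[-1, 8], [-6, -9], [2, -1]]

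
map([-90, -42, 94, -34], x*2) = -90*2=-180, -42*2=-84, 94*2=188, -34*2=-68
= [-180, -84, 188, -68]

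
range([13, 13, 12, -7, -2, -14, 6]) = 27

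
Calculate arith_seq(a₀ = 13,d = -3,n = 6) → [13, 10, 7, 4, 1, -2]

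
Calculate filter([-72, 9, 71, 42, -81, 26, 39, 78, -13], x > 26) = keep x where x > 26: -72✗, 9✗, 71✓, 42✓, -81✗, 26✗, 39✓, 78✓, -13✗
= [71, 42, 39, 78]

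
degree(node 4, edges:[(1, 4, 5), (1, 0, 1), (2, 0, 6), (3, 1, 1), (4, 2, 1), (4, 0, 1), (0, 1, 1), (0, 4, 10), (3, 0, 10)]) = 4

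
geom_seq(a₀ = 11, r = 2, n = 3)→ a_0 = 11*2^0 = 11
a_1 = 11*2^1 = 22
a_2 = 11*2^2 = 44
= [11, 22, 44]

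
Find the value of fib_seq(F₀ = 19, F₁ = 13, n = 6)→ F_2 = F_1 + F_0 = 32
F_3 = F_2 + F_1 = 45
F_4 = F_3 + F_2 = 77
...
= [19, 13, 32, 45, 77, 122]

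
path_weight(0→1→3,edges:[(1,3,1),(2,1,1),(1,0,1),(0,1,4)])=w(0→1)=4 + w(1→3)=1
= 5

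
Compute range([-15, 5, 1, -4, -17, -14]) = 22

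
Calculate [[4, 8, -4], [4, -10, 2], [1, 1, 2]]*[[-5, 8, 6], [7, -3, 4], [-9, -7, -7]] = C[0][0] = (4)*(-5) + (8)*(7) + (-4)*(-9) = 72
C[0][1] = (4)*(8) + (8)*(-3) + (-4)*(-7) = 36
C[0][2] = (4)*(6) + (8)*(4) + (-4)*(-7) = 84
C[1][0] = (4)*(-5) + (-10)*(7) + (2)*(-9) = -108
C[1][1] = (4)*(8) + (-10)*(-3) + (2)*(-7) = 48
C[1][2] = (4)*(6) + (-10)*(4) + (2)*(-7) = -30
... (3 more cells)
= [[72, 36, 84], [-108, 48, -30], [-16, -9, -4]]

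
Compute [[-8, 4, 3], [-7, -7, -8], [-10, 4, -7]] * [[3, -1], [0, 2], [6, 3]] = C[0][0] = (-8)*(3) + (4)*(0) + (3)*(6) = -6
C[0][1] = (-8)*(-1) + (4)*(2) + (3)*(3) = 25
C[1][0] = (-7)*(3) + (-7)*(0) + (-8)*(6) = -69
C[1][1] = (-7)*(-1) + (-7)*(2) + (-8)*(3) = -31
C[2][0] = (-10)*(3) + (4)*(0) + (-7)*(6) = -72
C[2][1] = (-10)*(-1) + (4)*(2) + (-7)*(3) = -3
= [[-6, 25], [-69, -31], [-72, -3]]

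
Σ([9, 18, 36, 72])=135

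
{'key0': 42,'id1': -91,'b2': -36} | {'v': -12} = {'key0': 42, 'id1': -91, 'b2': -36, 'v': -12}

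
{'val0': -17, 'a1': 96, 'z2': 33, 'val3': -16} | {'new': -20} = {'val0': -17, 'a1': 96, 'z2': 33, 'val3': -16, 'new': -20}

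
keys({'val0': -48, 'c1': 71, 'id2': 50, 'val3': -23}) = ['val0', 'c1', 'id2', 'val3']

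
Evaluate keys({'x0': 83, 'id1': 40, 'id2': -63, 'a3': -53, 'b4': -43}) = ['x0', 'id1', 'id2', 'a3', 'b4']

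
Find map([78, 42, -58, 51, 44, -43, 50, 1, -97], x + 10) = 78+10=88, 42+10=52, -58+10=-48, 51+10=61, 44+10=54, -43+10=-33, 50+10=60, 1+10=11, -97+10=-87
= [88, 52, -48, 61, 54, -33, 60, 11, -87]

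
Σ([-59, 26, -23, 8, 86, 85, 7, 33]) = 163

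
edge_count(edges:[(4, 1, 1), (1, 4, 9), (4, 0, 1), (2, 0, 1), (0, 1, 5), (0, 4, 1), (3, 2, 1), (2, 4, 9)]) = 8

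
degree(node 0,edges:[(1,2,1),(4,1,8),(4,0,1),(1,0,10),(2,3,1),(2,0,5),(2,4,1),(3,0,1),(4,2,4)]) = incident: (4,0), (1,0), (2,0), (3,0)
= 4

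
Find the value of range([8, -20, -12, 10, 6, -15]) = 30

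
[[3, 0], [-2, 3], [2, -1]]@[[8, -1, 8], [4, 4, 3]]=C[0][0] = (3)*(8) + (0)*(4) = 24
C[0][1] = (3)*(-1) + (0)*(4) = -3
C[0][2] = (3)*(8) + (0)*(3) = 24
C[1][0] = (-2)*(8) + (3)*(4) = -4
C[1][1] = (-2)*(-1) + (3)*(4) = 14
C[1][2] = (-2)*(8) + (3)*(3) = -7
... (3 more cells)
= [[24, -3, 24], [-4, 14, -7], [12, -6, 13]]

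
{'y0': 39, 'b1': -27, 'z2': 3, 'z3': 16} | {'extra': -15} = {'y0': 39, 'b1': -27, 'z2': 3, 'z3': 16, 'extra': -15}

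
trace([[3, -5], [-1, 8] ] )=11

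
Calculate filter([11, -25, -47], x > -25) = keep x where x > -25: 11✓, -25✗, -47✗
= [11]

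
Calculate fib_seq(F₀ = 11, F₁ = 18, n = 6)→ [11, 18, 29, 47, 76, 123]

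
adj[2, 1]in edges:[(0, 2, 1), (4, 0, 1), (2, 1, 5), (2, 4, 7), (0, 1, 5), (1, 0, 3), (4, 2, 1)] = 5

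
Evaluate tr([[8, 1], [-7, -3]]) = 5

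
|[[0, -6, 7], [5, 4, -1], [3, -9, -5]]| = (1)*(0)*det([[4, -1], [-9, -5]]) + (-1)*(-6)*det([[5, -1], [3, -5]]) + (1)*(7)*det([[5, 4], [3, -9]])
= 0 + -132 + -399
= -531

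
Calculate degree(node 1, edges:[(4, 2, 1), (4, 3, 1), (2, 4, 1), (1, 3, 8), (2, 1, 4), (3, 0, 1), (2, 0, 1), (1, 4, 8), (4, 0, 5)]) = 3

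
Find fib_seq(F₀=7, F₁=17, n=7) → [7, 17, 24, 41, 65, 106, 171]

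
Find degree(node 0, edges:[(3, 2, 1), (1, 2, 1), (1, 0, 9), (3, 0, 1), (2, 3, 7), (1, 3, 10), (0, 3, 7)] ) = 3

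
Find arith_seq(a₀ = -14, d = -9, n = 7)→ a_0 = -14 + 0*-9 = -14
a_1 = -14 + 1*-9 = -23
a_2 = -14 + 2*-9 = -32
...
= [-14, -23, -32, -41, -50, -59, -68]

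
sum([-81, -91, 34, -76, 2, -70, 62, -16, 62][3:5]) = -74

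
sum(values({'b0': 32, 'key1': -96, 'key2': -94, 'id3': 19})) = -139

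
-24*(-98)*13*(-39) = -1192464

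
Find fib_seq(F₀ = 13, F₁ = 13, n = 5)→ F_2 = F_1 + F_0 = 26
F_3 = F_2 + F_1 = 39
F_4 = F_3 + F_2 = 65
= [13, 13, 26, 39, 65]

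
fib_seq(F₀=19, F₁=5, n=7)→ F_2 = F_1 + F_0 = 24
F_3 = F_2 + F_1 = 29
F_4 = F_3 + F_2 = 53
...
= [19, 5, 24, 29, 53, 82, 135]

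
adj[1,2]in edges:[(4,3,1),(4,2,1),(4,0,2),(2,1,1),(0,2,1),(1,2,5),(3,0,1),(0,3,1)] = 5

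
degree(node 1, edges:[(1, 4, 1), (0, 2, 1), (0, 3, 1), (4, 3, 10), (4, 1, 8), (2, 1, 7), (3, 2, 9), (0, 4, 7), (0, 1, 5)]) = 4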